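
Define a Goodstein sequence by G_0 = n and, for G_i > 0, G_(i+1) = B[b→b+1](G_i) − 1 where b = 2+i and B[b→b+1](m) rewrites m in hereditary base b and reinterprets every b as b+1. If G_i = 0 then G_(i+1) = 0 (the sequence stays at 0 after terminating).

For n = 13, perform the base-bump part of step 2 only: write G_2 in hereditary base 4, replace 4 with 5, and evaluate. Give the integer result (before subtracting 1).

16093

G_0 = 13. HB_2(13) = 2^(2 + 1) + 2^2 + 1. Bump = 109. G_1 = 108.
G_1 = 108. HB_3(108) = 3^(3 + 1) + 3^3. Bump = 1280. G_2 = 1279.
G_2 = 1279. HB_4(1279) = 4^(4 + 1) + 3·4^3 + 3·4^2 + 3·4 + 3. Bump = 16093. G_3 = 16092.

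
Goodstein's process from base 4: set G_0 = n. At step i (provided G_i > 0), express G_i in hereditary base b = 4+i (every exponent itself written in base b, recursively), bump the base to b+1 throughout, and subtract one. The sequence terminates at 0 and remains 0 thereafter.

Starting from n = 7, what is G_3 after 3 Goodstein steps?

[0] 7 ≡ 4 + 3 (base 4). Lift 5: 8. −1: 7.
[1] 7 ≡ 5 + 2 (base 5). Lift 6: 8. −1: 7.
[2] 7 ≡ 6 + 1 (base 6). Lift 7: 8. −1: 7.
[3] 7 ≡ 7 (base 7). Lift 8: 8. −1: 7.

7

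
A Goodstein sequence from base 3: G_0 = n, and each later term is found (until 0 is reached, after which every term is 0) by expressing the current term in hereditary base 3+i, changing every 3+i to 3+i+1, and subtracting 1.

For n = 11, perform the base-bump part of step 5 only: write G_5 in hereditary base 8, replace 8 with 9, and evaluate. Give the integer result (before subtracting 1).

48

G_0 = 11. HB_3(11) = 3^2 + 2. Bump = 18. G_1 = 17.
G_1 = 17. HB_4(17) = 4^2 + 1. Bump = 26. G_2 = 25.
G_2 = 25. HB_5(25) = 5^2. Bump = 36. G_3 = 35.
G_3 = 35. HB_6(35) = 5·6 + 5. Bump = 40. G_4 = 39.
G_4 = 39. HB_7(39) = 5·7 + 4. Bump = 44. G_5 = 43.
G_5 = 43. HB_8(43) = 5·8 + 3. Bump = 48. G_6 = 47.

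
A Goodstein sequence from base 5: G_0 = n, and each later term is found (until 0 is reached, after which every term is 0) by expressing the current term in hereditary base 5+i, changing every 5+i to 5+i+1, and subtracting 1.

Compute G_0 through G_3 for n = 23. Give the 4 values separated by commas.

base 5: 23 = 4·5 + 3; at 6: 4·6 + 3 = 27; next = 26
base 6: 26 = 4·6 + 2; at 7: 4·7 + 2 = 30; next = 29
base 7: 29 = 4·7 + 1; at 8: 4·8 + 1 = 33; next = 32

23, 26, 29, 32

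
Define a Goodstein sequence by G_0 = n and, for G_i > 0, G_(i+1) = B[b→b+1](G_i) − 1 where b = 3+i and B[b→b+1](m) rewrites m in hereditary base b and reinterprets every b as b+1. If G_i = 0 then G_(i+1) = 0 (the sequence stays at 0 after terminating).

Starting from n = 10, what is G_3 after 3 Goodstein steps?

27

[0] 10 ≡ 3^2 + 1 (base 3). Lift 4: 17. −1: 16.
[1] 16 ≡ 4^2 (base 4). Lift 5: 25. −1: 24.
[2] 24 ≡ 4·5 + 4 (base 5). Lift 6: 28. −1: 27.
[3] 27 ≡ 4·6 + 3 (base 6). Lift 7: 31. −1: 30.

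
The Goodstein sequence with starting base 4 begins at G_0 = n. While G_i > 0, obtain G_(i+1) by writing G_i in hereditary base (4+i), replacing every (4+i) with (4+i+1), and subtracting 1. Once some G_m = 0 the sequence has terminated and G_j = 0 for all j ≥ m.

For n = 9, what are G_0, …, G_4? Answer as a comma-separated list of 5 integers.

9, 10, 11, 11, 11

(0) 9|_4 = 2·4 + 1 ↦ 2·5 + 1|_5 = 11 ⇒ 10
(1) 10|_5 = 2·5 ↦ 2·6|_6 = 12 ⇒ 11
(2) 11|_6 = 6 + 5 ↦ 7 + 5|_7 = 12 ⇒ 11
(3) 11|_7 = 7 + 4 ↦ 8 + 4|_8 = 12 ⇒ 11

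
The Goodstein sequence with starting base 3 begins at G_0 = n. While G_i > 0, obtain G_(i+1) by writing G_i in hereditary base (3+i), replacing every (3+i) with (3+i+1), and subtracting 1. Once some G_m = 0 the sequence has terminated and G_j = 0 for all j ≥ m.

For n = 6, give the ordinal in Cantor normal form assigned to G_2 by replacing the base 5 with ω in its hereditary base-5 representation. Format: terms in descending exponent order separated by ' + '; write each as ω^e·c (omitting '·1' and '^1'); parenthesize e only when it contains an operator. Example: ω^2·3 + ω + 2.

[0] 6 ≡ 2·3 (base 3). Lift 4: 8. −1: 7.
[1] 7 ≡ 4 + 3 (base 4). Lift 5: 8. −1: 7.
[2] 7 ≡ 5 + 2 (base 5). Lift 6: 8. −1: 7.

ω + 2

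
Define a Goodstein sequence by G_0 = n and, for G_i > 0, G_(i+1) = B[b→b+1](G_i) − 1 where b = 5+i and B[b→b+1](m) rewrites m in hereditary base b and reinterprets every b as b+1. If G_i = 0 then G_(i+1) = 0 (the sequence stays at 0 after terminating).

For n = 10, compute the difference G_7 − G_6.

0

G_0 = 10. HB_5(10) = 2·5. Bump = 12. G_1 = 11.
G_1 = 11. HB_6(11) = 6 + 5. Bump = 12. G_2 = 11.
G_2 = 11. HB_7(11) = 7 + 4. Bump = 12. G_3 = 11.
G_3 = 11. HB_8(11) = 8 + 3. Bump = 12. G_4 = 11.
G_4 = 11. HB_9(11) = 9 + 2. Bump = 12. G_5 = 11.
G_5 = 11. HB_10(11) = 10 + 1. Bump = 12. G_6 = 11.
G_6 = 11. HB_11(11) = 11. Bump = 12. G_7 = 11.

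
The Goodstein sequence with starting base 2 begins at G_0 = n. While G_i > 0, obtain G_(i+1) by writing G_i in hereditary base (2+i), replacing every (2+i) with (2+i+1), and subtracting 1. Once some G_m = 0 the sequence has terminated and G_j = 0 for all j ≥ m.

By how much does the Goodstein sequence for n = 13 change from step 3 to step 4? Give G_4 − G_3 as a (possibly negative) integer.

264619

[0] 13 ≡ 2^(2 + 1) + 2^2 + 1 (base 2). Lift 3: 109. −1: 108.
[1] 108 ≡ 3^(3 + 1) + 3^3 (base 3). Lift 4: 1280. −1: 1279.
[2] 1279 ≡ 4^(4 + 1) + 3·4^3 + 3·4^2 + 3·4 + 3 (base 4). Lift 5: 16093. −1: 16092.
[3] 16092 ≡ 5^(5 + 1) + 3·5^3 + 3·5^2 + 3·5 + 2 (base 5). Lift 6: 280712. −1: 280711.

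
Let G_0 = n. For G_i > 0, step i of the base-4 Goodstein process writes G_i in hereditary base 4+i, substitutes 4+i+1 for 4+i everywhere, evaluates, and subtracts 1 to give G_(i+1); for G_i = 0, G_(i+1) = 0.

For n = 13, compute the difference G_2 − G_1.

base 4: 13 = 3·4 + 1; at 5: 3·5 + 1 = 16; next = 15
base 5: 15 = 3·5; at 6: 3·6 = 18; next = 17

2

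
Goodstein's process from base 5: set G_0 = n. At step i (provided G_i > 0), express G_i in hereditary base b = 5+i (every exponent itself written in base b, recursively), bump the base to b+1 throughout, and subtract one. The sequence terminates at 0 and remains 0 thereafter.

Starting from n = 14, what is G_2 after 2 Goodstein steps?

14 —HB5→ 2·5 + 4 —bump→ 2·6 + 4 = 16 —(−1)→ 15
15 —HB6→ 2·6 + 3 —bump→ 2·7 + 3 = 17 —(−1)→ 16
16 —HB7→ 2·7 + 2 —bump→ 2·8 + 2 = 18 —(−1)→ 17

16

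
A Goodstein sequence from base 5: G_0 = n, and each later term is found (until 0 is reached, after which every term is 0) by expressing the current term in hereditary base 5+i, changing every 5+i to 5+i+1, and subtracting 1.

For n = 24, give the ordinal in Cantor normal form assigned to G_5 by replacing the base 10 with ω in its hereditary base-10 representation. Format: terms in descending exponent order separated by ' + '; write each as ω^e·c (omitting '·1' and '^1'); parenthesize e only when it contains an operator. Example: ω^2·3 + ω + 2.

24 —HB5→ 4·5 + 4 —bump→ 4·6 + 4 = 28 —(−1)→ 27
27 —HB6→ 4·6 + 3 —bump→ 4·7 + 3 = 31 —(−1)→ 30
30 —HB7→ 4·7 + 2 —bump→ 4·8 + 2 = 34 —(−1)→ 33
33 —HB8→ 4·8 + 1 —bump→ 4·9 + 1 = 37 —(−1)→ 36
36 —HB9→ 4·9 —bump→ 4·10 = 40 —(−1)→ 39
39 —HB10→ 3·10 + 9 —bump→ 3·11 + 9 = 42 —(−1)→ 41

ω·3 + 9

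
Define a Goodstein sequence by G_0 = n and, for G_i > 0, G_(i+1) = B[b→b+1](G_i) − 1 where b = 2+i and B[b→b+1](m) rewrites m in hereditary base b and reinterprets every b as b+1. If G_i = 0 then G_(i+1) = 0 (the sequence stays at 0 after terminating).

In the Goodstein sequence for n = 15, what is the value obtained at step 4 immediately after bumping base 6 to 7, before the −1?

6588345

step 0: 15 = 2^(2 + 1) + 2^2 + 2 + 1; sub 3 for 2: 3^(3 + 1) + 3^3 + 3 + 1; = 112; G_1 = 112−1 = 111
step 1: 111 = 3^(3 + 1) + 3^3 + 3; sub 4 for 3: 4^(4 + 1) + 4^4 + 4; = 1284; G_2 = 1284−1 = 1283
step 2: 1283 = 4^(4 + 1) + 4^4 + 3; sub 5 for 4: 5^(5 + 1) + 5^5 + 3; = 18753; G_3 = 18753−1 = 18752
step 3: 18752 = 5^(5 + 1) + 5^5 + 2; sub 6 for 5: 6^(6 + 1) + 6^6 + 2; = 326594; G_4 = 326594−1 = 326593
step 4: 326593 = 6^(6 + 1) + 6^6 + 1; sub 7 for 6: 7^(7 + 1) + 7^7 + 1; = 6588345; G_5 = 6588345−1 = 6588344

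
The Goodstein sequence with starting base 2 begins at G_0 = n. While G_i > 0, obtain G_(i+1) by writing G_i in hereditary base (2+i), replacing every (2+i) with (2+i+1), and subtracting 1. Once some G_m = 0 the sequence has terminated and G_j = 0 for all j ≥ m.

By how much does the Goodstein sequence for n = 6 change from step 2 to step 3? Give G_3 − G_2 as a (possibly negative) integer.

(0) 6|_2 = 2^2 + 2 ↦ 3^3 + 3|_3 = 30 ⇒ 29
(1) 29|_3 = 3^3 + 2 ↦ 4^4 + 2|_4 = 258 ⇒ 257
(2) 257|_4 = 4^4 + 1 ↦ 5^5 + 1|_5 = 3126 ⇒ 3125

2868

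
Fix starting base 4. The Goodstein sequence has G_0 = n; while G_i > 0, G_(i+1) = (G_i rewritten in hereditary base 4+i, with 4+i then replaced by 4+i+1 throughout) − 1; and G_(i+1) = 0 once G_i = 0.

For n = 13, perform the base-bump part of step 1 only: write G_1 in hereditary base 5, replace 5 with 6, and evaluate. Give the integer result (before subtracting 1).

18

i=0: 13 = 3·4 + 1 (b=4); 4→5: 3·5 + 1 = 16; 16−1 = 15
i=1: 15 = 3·5 (b=5); 5→6: 3·6 = 18; 18−1 = 17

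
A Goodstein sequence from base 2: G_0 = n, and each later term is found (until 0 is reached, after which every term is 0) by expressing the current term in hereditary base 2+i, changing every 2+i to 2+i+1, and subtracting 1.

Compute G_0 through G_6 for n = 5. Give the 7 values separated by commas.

[0] 5 ≡ 2^2 + 1 (base 2). Lift 3: 28. −1: 27.
[1] 27 ≡ 3^3 (base 3). Lift 4: 256. −1: 255.
[2] 255 ≡ 3·4^3 + 3·4^2 + 3·4 + 3 (base 4). Lift 5: 468. −1: 467.
[3] 467 ≡ 3·5^3 + 3·5^2 + 3·5 + 2 (base 5). Lift 6: 776. −1: 775.
[4] 775 ≡ 3·6^3 + 3·6^2 + 3·6 + 1 (base 6). Lift 7: 1198. −1: 1197.
[5] 1197 ≡ 3·7^3 + 3·7^2 + 3·7 (base 7). Lift 8: 1752. −1: 1751.

5, 27, 255, 467, 775, 1197, 1751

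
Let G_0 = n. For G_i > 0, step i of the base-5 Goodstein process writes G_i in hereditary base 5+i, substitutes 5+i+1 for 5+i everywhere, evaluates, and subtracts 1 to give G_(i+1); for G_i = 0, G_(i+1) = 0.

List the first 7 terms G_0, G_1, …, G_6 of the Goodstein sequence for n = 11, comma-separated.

11, 12, 13, 13, 13, 13, 13

[0] 11 ≡ 2·5 + 1 (base 5). Lift 6: 13. −1: 12.
[1] 12 ≡ 2·6 (base 6). Lift 7: 14. −1: 13.
[2] 13 ≡ 7 + 6 (base 7). Lift 8: 14. −1: 13.
[3] 13 ≡ 8 + 5 (base 8). Lift 9: 14. −1: 13.
[4] 13 ≡ 9 + 4 (base 9). Lift 10: 14. −1: 13.
[5] 13 ≡ 10 + 3 (base 10). Lift 11: 14. −1: 13.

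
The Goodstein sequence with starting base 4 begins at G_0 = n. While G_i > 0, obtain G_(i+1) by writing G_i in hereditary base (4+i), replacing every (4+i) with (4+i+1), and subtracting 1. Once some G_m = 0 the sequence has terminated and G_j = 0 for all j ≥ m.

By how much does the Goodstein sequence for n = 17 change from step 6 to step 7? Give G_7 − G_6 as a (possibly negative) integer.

4

base 4: 17 = 4^2 + 1; at 5: 5^2 + 1 = 26; next = 25
base 5: 25 = 5^2; at 6: 6^2 = 36; next = 35
base 6: 35 = 5·6 + 5; at 7: 5·7 + 5 = 40; next = 39
base 7: 39 = 5·7 + 4; at 8: 5·8 + 4 = 44; next = 43
base 8: 43 = 5·8 + 3; at 9: 5·9 + 3 = 48; next = 47
base 9: 47 = 5·9 + 2; at 10: 5·10 + 2 = 52; next = 51
base 10: 51 = 5·10 + 1; at 11: 5·11 + 1 = 56; next = 55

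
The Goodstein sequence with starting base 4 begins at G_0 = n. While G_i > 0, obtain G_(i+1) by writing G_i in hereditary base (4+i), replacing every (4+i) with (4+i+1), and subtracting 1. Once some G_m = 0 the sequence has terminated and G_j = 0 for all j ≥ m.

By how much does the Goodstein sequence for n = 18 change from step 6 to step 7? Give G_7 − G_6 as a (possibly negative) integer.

[0] 18 ≡ 4^2 + 2 (base 4). Lift 5: 27. −1: 26.
[1] 26 ≡ 5^2 + 1 (base 5). Lift 6: 37. −1: 36.
[2] 36 ≡ 6^2 (base 6). Lift 7: 49. −1: 48.
[3] 48 ≡ 6·7 + 6 (base 7). Lift 8: 54. −1: 53.
[4] 53 ≡ 6·8 + 5 (base 8). Lift 9: 59. −1: 58.
[5] 58 ≡ 6·9 + 4 (base 9). Lift 10: 64. −1: 63.
[6] 63 ≡ 6·10 + 3 (base 10). Lift 11: 69. −1: 68.

5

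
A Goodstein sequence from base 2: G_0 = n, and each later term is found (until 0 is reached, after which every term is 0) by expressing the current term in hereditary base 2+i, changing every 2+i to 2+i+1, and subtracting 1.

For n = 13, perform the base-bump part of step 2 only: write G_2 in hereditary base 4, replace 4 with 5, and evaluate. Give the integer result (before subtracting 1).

[0] 13 ≡ 2^(2 + 1) + 2^2 + 1 (base 2). Lift 3: 109. −1: 108.
[1] 108 ≡ 3^(3 + 1) + 3^3 (base 3). Lift 4: 1280. −1: 1279.
[2] 1279 ≡ 4^(4 + 1) + 3·4^3 + 3·4^2 + 3·4 + 3 (base 4). Lift 5: 16093. −1: 16092.

16093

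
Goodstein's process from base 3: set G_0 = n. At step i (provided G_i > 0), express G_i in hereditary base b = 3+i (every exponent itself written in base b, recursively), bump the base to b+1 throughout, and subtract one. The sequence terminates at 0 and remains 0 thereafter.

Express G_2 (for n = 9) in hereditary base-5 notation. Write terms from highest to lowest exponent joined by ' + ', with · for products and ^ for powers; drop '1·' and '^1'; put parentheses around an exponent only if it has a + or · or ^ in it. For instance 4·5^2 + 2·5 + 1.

3·5 + 2

i=0: 9 = 3^2 (b=3); 3→4: 4^2 = 16; 16−1 = 15
i=1: 15 = 3·4 + 3 (b=4); 4→5: 3·5 + 3 = 18; 18−1 = 17
i=2: 17 = 3·5 + 2 (b=5); 5→6: 3·6 + 2 = 20; 20−1 = 19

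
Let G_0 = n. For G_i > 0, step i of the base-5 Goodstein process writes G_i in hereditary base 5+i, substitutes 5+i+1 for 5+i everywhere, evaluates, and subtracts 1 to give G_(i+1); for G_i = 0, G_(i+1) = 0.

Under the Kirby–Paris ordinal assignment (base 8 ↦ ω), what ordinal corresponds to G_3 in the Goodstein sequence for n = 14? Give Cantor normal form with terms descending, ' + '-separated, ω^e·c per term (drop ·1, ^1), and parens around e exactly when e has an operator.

ω·2 + 1

G_0 = 14. HB_5(14) = 2·5 + 4. Bump = 16. G_1 = 15.
G_1 = 15. HB_6(15) = 2·6 + 3. Bump = 17. G_2 = 16.
G_2 = 16. HB_7(16) = 2·7 + 2. Bump = 18. G_3 = 17.
G_3 = 17. HB_8(17) = 2·8 + 1. Bump = 19. G_4 = 18.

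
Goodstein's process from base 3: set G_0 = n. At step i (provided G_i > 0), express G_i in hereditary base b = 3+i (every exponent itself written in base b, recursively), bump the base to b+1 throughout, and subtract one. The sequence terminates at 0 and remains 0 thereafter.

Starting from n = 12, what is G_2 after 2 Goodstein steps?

27

(0) 12|_3 = 3^2 + 3 ↦ 4^2 + 4|_4 = 20 ⇒ 19
(1) 19|_4 = 4^2 + 3 ↦ 5^2 + 3|_5 = 28 ⇒ 27
(2) 27|_5 = 5^2 + 2 ↦ 6^2 + 2|_6 = 38 ⇒ 37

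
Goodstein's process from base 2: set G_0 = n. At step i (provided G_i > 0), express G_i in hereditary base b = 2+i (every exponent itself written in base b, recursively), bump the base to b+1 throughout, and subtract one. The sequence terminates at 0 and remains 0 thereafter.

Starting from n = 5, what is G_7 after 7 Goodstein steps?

G_0 = 5. HB_2(5) = 2^2 + 1. Bump = 28. G_1 = 27.
G_1 = 27. HB_3(27) = 3^3. Bump = 256. G_2 = 255.
G_2 = 255. HB_4(255) = 3·4^3 + 3·4^2 + 3·4 + 3. Bump = 468. G_3 = 467.
G_3 = 467. HB_5(467) = 3·5^3 + 3·5^2 + 3·5 + 2. Bump = 776. G_4 = 775.
G_4 = 775. HB_6(775) = 3·6^3 + 3·6^2 + 3·6 + 1. Bump = 1198. G_5 = 1197.
G_5 = 1197. HB_7(1197) = 3·7^3 + 3·7^2 + 3·7. Bump = 1752. G_6 = 1751.
G_6 = 1751. HB_8(1751) = 3·8^3 + 3·8^2 + 2·8 + 7. Bump = 2455. G_7 = 2454.
G_7 = 2454. HB_9(2454) = 3·9^3 + 3·9^2 + 2·9 + 6. Bump = 3326. G_8 = 3325.

2454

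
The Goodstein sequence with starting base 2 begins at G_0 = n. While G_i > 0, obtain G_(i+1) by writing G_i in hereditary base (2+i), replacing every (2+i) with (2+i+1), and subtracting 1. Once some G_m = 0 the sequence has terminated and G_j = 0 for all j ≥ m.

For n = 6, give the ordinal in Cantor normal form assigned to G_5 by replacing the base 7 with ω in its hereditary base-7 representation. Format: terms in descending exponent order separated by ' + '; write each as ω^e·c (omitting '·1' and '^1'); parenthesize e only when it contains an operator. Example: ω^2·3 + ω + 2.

ω^5·5 + ω^4·5 + ω^3·5 + ω^2·5 + ω·5 + 4

step 0: 6 = 2^2 + 2; sub 3 for 2: 3^3 + 3; = 30; G_1 = 30−1 = 29
step 1: 29 = 3^3 + 2; sub 4 for 3: 4^4 + 2; = 258; G_2 = 258−1 = 257
step 2: 257 = 4^4 + 1; sub 5 for 4: 5^5 + 1; = 3126; G_3 = 3126−1 = 3125
step 3: 3125 = 5^5; sub 6 for 5: 6^6; = 46656; G_4 = 46656−1 = 46655
step 4: 46655 = 5·6^5 + 5·6^4 + 5·6^3 + 5·6^2 + 5·6 + 5; sub 7 for 6: 5·7^5 + 5·7^4 + 5·7^3 + 5·7^2 + 5·7 + 5; = 98040; G_5 = 98040−1 = 98039
step 5: 98039 = 5·7^5 + 5·7^4 + 5·7^3 + 5·7^2 + 5·7 + 4; sub 8 for 7: 5·8^5 + 5·8^4 + 5·8^3 + 5·8^2 + 5·8 + 4; = 187244; G_6 = 187244−1 = 187243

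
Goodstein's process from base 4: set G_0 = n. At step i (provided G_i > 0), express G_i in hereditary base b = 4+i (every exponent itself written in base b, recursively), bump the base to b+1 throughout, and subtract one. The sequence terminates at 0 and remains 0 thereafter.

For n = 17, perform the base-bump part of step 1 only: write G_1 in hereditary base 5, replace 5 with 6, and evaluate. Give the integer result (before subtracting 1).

36

base 4: 17 = 4^2 + 1; at 5: 5^2 + 1 = 26; next = 25
base 5: 25 = 5^2; at 6: 6^2 = 36; next = 35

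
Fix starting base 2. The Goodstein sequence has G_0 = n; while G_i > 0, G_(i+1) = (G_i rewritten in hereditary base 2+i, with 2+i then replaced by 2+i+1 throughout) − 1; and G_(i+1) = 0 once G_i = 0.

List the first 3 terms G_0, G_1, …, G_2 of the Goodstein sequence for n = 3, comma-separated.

3, 3, 3

step 0: 3 = 2 + 1; sub 3 for 2: 3 + 1; = 4; G_1 = 4−1 = 3
step 1: 3 = 3; sub 4 for 3: 4; = 4; G_2 = 4−1 = 3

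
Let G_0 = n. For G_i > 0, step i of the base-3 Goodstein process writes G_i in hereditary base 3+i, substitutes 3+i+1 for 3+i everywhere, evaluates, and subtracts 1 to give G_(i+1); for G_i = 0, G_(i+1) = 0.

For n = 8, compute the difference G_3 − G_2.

1

base 3: 8 = 2·3 + 2; at 4: 2·4 + 2 = 10; next = 9
base 4: 9 = 2·4 + 1; at 5: 2·5 + 1 = 11; next = 10
base 5: 10 = 2·5; at 6: 2·6 = 12; next = 11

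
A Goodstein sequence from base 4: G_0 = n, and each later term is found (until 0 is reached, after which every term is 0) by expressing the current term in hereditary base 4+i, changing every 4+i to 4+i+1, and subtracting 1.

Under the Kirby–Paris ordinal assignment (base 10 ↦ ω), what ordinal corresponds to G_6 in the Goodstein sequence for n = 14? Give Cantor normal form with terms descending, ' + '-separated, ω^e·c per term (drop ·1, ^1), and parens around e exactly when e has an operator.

ω·2 + 3

G_0 = 14. HB_4(14) = 3·4 + 2. Bump = 17. G_1 = 16.
G_1 = 16. HB_5(16) = 3·5 + 1. Bump = 19. G_2 = 18.
G_2 = 18. HB_6(18) = 3·6. Bump = 21. G_3 = 20.
G_3 = 20. HB_7(20) = 2·7 + 6. Bump = 22. G_4 = 21.
G_4 = 21. HB_8(21) = 2·8 + 5. Bump = 23. G_5 = 22.
G_5 = 22. HB_9(22) = 2·9 + 4. Bump = 24. G_6 = 23.
G_6 = 23. HB_10(23) = 2·10 + 3. Bump = 25. G_7 = 24.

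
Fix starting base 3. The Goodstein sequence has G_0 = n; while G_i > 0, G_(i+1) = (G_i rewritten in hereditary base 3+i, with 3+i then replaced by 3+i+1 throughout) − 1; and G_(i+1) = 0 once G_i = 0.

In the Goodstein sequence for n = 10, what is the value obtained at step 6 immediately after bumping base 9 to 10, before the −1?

i=0: 10 = 3^2 + 1 (b=3); 3→4: 4^2 + 1 = 17; 17−1 = 16
i=1: 16 = 4^2 (b=4); 4→5: 5^2 = 25; 25−1 = 24
i=2: 24 = 4·5 + 4 (b=5); 5→6: 4·6 + 4 = 28; 28−1 = 27
i=3: 27 = 4·6 + 3 (b=6); 6→7: 4·7 + 3 = 31; 31−1 = 30
i=4: 30 = 4·7 + 2 (b=7); 7→8: 4·8 + 2 = 34; 34−1 = 33
i=5: 33 = 4·8 + 1 (b=8); 8→9: 4·9 + 1 = 37; 37−1 = 36
i=6: 36 = 4·9 (b=9); 9→10: 4·10 = 40; 40−1 = 39

40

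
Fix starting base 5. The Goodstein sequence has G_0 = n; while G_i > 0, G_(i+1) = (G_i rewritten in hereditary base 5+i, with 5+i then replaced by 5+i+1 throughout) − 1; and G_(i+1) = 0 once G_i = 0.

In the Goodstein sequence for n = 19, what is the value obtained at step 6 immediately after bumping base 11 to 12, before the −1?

[0] 19 ≡ 3·5 + 4 (base 5). Lift 6: 22. −1: 21.
[1] 21 ≡ 3·6 + 3 (base 6). Lift 7: 24. −1: 23.
[2] 23 ≡ 3·7 + 2 (base 7). Lift 8: 26. −1: 25.
[3] 25 ≡ 3·8 + 1 (base 8). Lift 9: 28. −1: 27.
[4] 27 ≡ 3·9 (base 9). Lift 10: 30. −1: 29.
[5] 29 ≡ 2·10 + 9 (base 10). Lift 11: 31. −1: 30.
[6] 30 ≡ 2·11 + 8 (base 11). Lift 12: 32. −1: 31.

32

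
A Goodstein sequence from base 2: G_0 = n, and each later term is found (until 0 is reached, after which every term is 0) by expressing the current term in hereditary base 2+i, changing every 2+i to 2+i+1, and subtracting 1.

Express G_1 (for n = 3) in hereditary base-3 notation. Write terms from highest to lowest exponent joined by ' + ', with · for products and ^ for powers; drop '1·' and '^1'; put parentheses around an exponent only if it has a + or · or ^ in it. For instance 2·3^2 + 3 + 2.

3

[0] 3 ≡ 2 + 1 (base 2). Lift 3: 4. −1: 3.
[1] 3 ≡ 3 (base 3). Lift 4: 4. −1: 3.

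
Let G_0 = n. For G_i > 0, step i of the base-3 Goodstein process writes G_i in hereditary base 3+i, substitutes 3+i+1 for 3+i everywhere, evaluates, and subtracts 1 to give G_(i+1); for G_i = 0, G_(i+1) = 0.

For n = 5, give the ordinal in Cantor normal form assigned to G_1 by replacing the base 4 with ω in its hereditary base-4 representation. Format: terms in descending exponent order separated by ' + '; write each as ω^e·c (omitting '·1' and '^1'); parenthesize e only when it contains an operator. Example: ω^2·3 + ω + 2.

ω + 1

5 —HB3→ 3 + 2 —bump→ 4 + 2 = 6 —(−1)→ 5
5 —HB4→ 4 + 1 —bump→ 5 + 1 = 6 —(−1)→ 5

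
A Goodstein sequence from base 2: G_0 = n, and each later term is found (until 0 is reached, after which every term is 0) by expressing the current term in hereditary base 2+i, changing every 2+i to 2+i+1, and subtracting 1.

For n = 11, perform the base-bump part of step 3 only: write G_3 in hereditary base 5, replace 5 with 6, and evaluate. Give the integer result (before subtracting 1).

(0) 11|_2 = 2^(2 + 1) + 2 + 1 ↦ 3^(3 + 1) + 3 + 1|_3 = 85 ⇒ 84
(1) 84|_3 = 3^(3 + 1) + 3 ↦ 4^(4 + 1) + 4|_4 = 1028 ⇒ 1027
(2) 1027|_4 = 4^(4 + 1) + 3 ↦ 5^(5 + 1) + 3|_5 = 15628 ⇒ 15627
(3) 15627|_5 = 5^(5 + 1) + 2 ↦ 6^(6 + 1) + 2|_6 = 279938 ⇒ 279937

279938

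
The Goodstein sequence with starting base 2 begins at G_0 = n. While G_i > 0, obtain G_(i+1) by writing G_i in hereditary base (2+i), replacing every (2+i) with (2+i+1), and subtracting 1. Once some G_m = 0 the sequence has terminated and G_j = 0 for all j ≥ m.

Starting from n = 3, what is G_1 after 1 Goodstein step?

[0] 3 ≡ 2 + 1 (base 2). Lift 3: 4. −1: 3.
[1] 3 ≡ 3 (base 3). Lift 4: 4. −1: 3.

3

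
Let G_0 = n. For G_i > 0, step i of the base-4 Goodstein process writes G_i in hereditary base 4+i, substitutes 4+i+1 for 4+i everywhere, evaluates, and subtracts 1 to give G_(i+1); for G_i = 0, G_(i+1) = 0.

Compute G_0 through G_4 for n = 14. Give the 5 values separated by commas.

14, 16, 18, 20, 21

[0] 14 ≡ 3·4 + 2 (base 4). Lift 5: 17. −1: 16.
[1] 16 ≡ 3·5 + 1 (base 5). Lift 6: 19. −1: 18.
[2] 18 ≡ 3·6 (base 6). Lift 7: 21. −1: 20.
[3] 20 ≡ 2·7 + 6 (base 7). Lift 8: 22. −1: 21.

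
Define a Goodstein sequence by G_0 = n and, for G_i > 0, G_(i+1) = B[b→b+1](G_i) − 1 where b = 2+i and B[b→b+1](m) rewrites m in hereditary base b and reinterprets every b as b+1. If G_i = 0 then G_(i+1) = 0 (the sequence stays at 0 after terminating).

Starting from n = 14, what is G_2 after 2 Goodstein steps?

1281

i=0: 14 = 2^(2 + 1) + 2^2 + 2 (b=2); 2→3: 3^(3 + 1) + 3^3 + 3 = 111; 111−1 = 110
i=1: 110 = 3^(3 + 1) + 3^3 + 2 (b=3); 3→4: 4^(4 + 1) + 4^4 + 2 = 1282; 1282−1 = 1281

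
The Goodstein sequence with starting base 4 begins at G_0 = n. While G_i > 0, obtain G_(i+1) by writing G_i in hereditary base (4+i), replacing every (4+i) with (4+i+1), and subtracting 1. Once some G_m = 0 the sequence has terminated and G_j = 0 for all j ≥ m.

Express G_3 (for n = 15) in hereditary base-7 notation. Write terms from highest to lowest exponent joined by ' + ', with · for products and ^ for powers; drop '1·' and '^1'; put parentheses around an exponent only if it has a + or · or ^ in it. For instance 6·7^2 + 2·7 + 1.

G_0=15  [base 4] 3·4 + 3  →[4↦5]→  3·5 + 3 = 18  −1 ⇒ G_1=17
G_1=17  [base 5] 3·5 + 2  →[5↦6]→  3·6 + 2 = 20  −1 ⇒ G_2=19
G_2=19  [base 6] 3·6 + 1  →[6↦7]→  3·7 + 1 = 22  −1 ⇒ G_3=21

3·7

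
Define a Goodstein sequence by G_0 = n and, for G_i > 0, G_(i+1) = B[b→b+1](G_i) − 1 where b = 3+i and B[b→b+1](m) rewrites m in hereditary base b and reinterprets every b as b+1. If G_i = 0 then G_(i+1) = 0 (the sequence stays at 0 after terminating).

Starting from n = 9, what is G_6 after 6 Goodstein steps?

G_0 = 9. HB_3(9) = 3^2. Bump = 16. G_1 = 15.
G_1 = 15. HB_4(15) = 3·4 + 3. Bump = 18. G_2 = 17.
G_2 = 17. HB_5(17) = 3·5 + 2. Bump = 20. G_3 = 19.
G_3 = 19. HB_6(19) = 3·6 + 1. Bump = 22. G_4 = 21.
G_4 = 21. HB_7(21) = 3·7. Bump = 24. G_5 = 23.
G_5 = 23. HB_8(23) = 2·8 + 7. Bump = 25. G_6 = 24.

24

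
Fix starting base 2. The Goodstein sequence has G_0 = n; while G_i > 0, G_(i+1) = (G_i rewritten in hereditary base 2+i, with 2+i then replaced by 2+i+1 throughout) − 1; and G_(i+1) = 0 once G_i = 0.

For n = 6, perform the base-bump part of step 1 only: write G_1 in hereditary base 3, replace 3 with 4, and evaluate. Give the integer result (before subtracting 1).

258

[0] 6 ≡ 2^2 + 2 (base 2). Lift 3: 30. −1: 29.
[1] 29 ≡ 3^3 + 2 (base 3). Lift 4: 258. −1: 257.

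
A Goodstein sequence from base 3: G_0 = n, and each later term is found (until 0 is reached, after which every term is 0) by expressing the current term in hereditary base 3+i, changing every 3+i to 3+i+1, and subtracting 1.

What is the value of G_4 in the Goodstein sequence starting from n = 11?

39

(0) 11|_3 = 3^2 + 2 ↦ 4^2 + 2|_4 = 18 ⇒ 17
(1) 17|_4 = 4^2 + 1 ↦ 5^2 + 1|_5 = 26 ⇒ 25
(2) 25|_5 = 5^2 ↦ 6^2|_6 = 36 ⇒ 35
(3) 35|_6 = 5·6 + 5 ↦ 5·7 + 5|_7 = 40 ⇒ 39
(4) 39|_7 = 5·7 + 4 ↦ 5·8 + 4|_8 = 44 ⇒ 43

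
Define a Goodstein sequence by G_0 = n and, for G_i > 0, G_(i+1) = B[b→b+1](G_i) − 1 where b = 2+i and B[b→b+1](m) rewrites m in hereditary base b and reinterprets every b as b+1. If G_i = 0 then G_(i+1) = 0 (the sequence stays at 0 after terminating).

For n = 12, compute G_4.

280019

G_0=12  [base 2] 2^(2 + 1) + 2^2  →[2↦3]→  3^(3 + 1) + 3^3 = 108  −1 ⇒ G_1=107
G_1=107  [base 3] 3^(3 + 1) + 2·3^2 + 2·3 + 2  →[3↦4]→  4^(4 + 1) + 2·4^2 + 2·4 + 2 = 1066  −1 ⇒ G_2=1065
G_2=1065  [base 4] 4^(4 + 1) + 2·4^2 + 2·4 + 1  →[4↦5]→  5^(5 + 1) + 2·5^2 + 2·5 + 1 = 15686  −1 ⇒ G_3=15685
G_3=15685  [base 5] 5^(5 + 1) + 2·5^2 + 2·5  →[5↦6]→  6^(6 + 1) + 2·6^2 + 2·6 = 280020  −1 ⇒ G_4=280019
G_4=280019  [base 6] 6^(6 + 1) + 2·6^2 + 6 + 5  →[6↦7]→  7^(7 + 1) + 2·7^2 + 7 + 5 = 5764911  −1 ⇒ G_5=5764910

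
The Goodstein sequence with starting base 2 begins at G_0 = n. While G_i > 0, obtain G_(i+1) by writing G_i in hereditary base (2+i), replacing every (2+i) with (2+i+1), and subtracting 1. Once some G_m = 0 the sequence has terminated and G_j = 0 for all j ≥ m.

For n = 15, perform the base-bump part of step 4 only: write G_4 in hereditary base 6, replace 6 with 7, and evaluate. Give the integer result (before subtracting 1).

G_0 = 15. HB_2(15) = 2^(2 + 1) + 2^2 + 2 + 1. Bump = 112. G_1 = 111.
G_1 = 111. HB_3(111) = 3^(3 + 1) + 3^3 + 3. Bump = 1284. G_2 = 1283.
G_2 = 1283. HB_4(1283) = 4^(4 + 1) + 4^4 + 3. Bump = 18753. G_3 = 18752.
G_3 = 18752. HB_5(18752) = 5^(5 + 1) + 5^5 + 2. Bump = 326594. G_4 = 326593.
G_4 = 326593. HB_6(326593) = 6^(6 + 1) + 6^6 + 1. Bump = 6588345. G_5 = 6588344.

6588345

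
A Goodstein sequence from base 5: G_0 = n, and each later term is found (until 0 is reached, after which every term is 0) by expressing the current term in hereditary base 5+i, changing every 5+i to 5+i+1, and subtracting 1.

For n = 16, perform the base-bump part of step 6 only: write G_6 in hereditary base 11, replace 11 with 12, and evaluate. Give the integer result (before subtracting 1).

26

i=0: 16 = 3·5 + 1 (b=5); 5→6: 3·6 + 1 = 19; 19−1 = 18
i=1: 18 = 3·6 (b=6); 6→7: 3·7 = 21; 21−1 = 20
i=2: 20 = 2·7 + 6 (b=7); 7→8: 2·8 + 6 = 22; 22−1 = 21
i=3: 21 = 2·8 + 5 (b=8); 8→9: 2·9 + 5 = 23; 23−1 = 22
i=4: 22 = 2·9 + 4 (b=9); 9→10: 2·10 + 4 = 24; 24−1 = 23
i=5: 23 = 2·10 + 3 (b=10); 10→11: 2·11 + 3 = 25; 25−1 = 24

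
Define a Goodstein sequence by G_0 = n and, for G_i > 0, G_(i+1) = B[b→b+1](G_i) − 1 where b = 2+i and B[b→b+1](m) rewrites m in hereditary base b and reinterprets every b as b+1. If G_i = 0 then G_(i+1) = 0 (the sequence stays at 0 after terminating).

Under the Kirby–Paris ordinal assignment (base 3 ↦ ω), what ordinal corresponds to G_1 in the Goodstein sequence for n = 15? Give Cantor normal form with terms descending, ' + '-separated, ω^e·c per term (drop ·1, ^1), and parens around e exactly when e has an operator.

G_0 = 15. HB_2(15) = 2^(2 + 1) + 2^2 + 2 + 1. Bump = 112. G_1 = 111.
G_1 = 111. HB_3(111) = 3^(3 + 1) + 3^3 + 3. Bump = 1284. G_2 = 1283.

ω^(ω + 1) + ω^ω + ω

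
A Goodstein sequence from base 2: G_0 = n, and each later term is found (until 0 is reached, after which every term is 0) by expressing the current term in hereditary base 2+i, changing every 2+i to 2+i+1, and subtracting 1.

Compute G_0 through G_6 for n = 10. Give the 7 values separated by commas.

10, 83, 1025, 15625, 279935, 4215754, 84073323

G_0 = 10. HB_2(10) = 2^(2 + 1) + 2. Bump = 84. G_1 = 83.
G_1 = 83. HB_3(83) = 3^(3 + 1) + 2. Bump = 1026. G_2 = 1025.
G_2 = 1025. HB_4(1025) = 4^(4 + 1) + 1. Bump = 15626. G_3 = 15625.
G_3 = 15625. HB_5(15625) = 5^(5 + 1). Bump = 279936. G_4 = 279935.
G_4 = 279935. HB_6(279935) = 5·6^6 + 5·6^5 + 5·6^4 + 5·6^3 + 5·6^2 + 5·6 + 5. Bump = 4215755. G_5 = 4215754.
G_5 = 4215754. HB_7(4215754) = 5·7^7 + 5·7^5 + 5·7^4 + 5·7^3 + 5·7^2 + 5·7 + 4. Bump = 84073324. G_6 = 84073323.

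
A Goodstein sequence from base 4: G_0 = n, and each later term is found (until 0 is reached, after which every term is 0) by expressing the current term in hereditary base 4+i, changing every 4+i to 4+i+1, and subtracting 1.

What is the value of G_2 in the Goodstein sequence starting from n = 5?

5

(0) 5|_4 = 4 + 1 ↦ 5 + 1|_5 = 6 ⇒ 5
(1) 5|_5 = 5 ↦ 6|_6 = 6 ⇒ 5
(2) 5|_6 = 5 ↦ 5|_7 = 5 ⇒ 4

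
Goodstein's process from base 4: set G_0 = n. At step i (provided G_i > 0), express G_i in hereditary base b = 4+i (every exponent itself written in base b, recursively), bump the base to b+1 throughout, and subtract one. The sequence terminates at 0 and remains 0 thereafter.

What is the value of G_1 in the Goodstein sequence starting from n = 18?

26

G_0 = 18. HB_4(18) = 4^2 + 2. Bump = 27. G_1 = 26.
G_1 = 26. HB_5(26) = 5^2 + 1. Bump = 37. G_2 = 36.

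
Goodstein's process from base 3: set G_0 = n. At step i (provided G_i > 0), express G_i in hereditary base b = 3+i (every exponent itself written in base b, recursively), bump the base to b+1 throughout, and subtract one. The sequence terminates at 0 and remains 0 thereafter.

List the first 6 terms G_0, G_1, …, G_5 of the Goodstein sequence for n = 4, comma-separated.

4, 4, 4, 3, 2, 1

i=0: 4 = 3 + 1 (b=3); 3→4: 4 + 1 = 5; 5−1 = 4
i=1: 4 = 4 (b=4); 4→5: 5 = 5; 5−1 = 4
i=2: 4 = 4 (b=5); 5→6: 4 = 4; 4−1 = 3
i=3: 3 = 3 (b=6); 6→7: 3 = 3; 3−1 = 2
i=4: 2 = 2 (b=7); 7→8: 2 = 2; 2−1 = 1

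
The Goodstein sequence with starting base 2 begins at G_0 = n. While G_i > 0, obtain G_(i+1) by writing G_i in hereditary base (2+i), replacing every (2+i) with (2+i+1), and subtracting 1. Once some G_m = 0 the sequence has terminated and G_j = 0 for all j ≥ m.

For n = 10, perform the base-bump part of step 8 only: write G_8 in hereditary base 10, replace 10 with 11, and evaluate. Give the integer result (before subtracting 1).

G_0 = 10. HB_2(10) = 2^(2 + 1) + 2. Bump = 84. G_1 = 83.
G_1 = 83. HB_3(83) = 3^(3 + 1) + 2. Bump = 1026. G_2 = 1025.
G_2 = 1025. HB_4(1025) = 4^(4 + 1) + 1. Bump = 15626. G_3 = 15625.
G_3 = 15625. HB_5(15625) = 5^(5 + 1). Bump = 279936. G_4 = 279935.
G_4 = 279935. HB_6(279935) = 5·6^6 + 5·6^5 + 5·6^4 + 5·6^3 + 5·6^2 + 5·6 + 5. Bump = 4215755. G_5 = 4215754.
G_5 = 4215754. HB_7(4215754) = 5·7^7 + 5·7^5 + 5·7^4 + 5·7^3 + 5·7^2 + 5·7 + 4. Bump = 84073324. G_6 = 84073323.
G_6 = 84073323. HB_8(84073323) = 5·8^8 + 5·8^5 + 5·8^4 + 5·8^3 + 5·8^2 + 5·8 + 3. Bump = 1937434593. G_7 = 1937434592.
G_7 = 1937434592. HB_9(1937434592) = 5·9^9 + 5·9^5 + 5·9^4 + 5·9^3 + 5·9^2 + 5·9 + 2. Bump = 50000555552. G_8 = 50000555551.

1426559238831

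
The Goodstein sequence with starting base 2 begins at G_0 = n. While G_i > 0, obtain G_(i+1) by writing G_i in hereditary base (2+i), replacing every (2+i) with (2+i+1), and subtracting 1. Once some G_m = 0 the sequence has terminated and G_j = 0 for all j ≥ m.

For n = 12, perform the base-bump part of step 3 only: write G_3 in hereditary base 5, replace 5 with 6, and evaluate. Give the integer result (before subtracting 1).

G_0=12  [base 2] 2^(2 + 1) + 2^2  →[2↦3]→  3^(3 + 1) + 3^3 = 108  −1 ⇒ G_1=107
G_1=107  [base 3] 3^(3 + 1) + 2·3^2 + 2·3 + 2  →[3↦4]→  4^(4 + 1) + 2·4^2 + 2·4 + 2 = 1066  −1 ⇒ G_2=1065
G_2=1065  [base 4] 4^(4 + 1) + 2·4^2 + 2·4 + 1  →[4↦5]→  5^(5 + 1) + 2·5^2 + 2·5 + 1 = 15686  −1 ⇒ G_3=15685
G_3=15685  [base 5] 5^(5 + 1) + 2·5^2 + 2·5  →[5↦6]→  6^(6 + 1) + 2·6^2 + 2·6 = 280020  −1 ⇒ G_4=280019

280020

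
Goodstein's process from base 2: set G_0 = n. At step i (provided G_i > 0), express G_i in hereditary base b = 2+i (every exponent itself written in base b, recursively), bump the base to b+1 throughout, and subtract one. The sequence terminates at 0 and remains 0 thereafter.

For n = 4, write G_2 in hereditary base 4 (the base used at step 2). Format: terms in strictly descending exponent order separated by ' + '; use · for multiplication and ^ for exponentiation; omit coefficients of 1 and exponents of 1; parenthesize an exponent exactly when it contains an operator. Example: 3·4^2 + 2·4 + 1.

step 0: 4 = 2^2; sub 3 for 2: 3^3; = 27; G_1 = 27−1 = 26
step 1: 26 = 2·3^2 + 2·3 + 2; sub 4 for 3: 2·4^2 + 2·4 + 2; = 42; G_2 = 42−1 = 41
step 2: 41 = 2·4^2 + 2·4 + 1; sub 5 for 4: 2·5^2 + 2·5 + 1; = 61; G_3 = 61−1 = 60

2·4^2 + 2·4 + 1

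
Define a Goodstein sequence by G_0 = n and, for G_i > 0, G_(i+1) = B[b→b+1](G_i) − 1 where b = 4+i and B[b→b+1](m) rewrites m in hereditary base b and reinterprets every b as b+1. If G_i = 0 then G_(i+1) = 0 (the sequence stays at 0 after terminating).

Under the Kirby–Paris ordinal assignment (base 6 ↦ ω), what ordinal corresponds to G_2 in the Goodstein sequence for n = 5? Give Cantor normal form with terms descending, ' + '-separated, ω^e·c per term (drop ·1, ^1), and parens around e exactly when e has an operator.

G_0 = 5. HB_4(5) = 4 + 1. Bump = 6. G_1 = 5.
G_1 = 5. HB_5(5) = 5. Bump = 6. G_2 = 5.
G_2 = 5. HB_6(5) = 5. Bump = 5. G_3 = 4.

5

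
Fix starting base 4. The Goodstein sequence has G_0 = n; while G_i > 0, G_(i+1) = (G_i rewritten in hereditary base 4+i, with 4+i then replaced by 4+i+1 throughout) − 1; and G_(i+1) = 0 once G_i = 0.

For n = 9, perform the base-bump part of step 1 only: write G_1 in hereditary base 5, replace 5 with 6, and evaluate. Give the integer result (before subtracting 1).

12

i=0: 9 = 2·4 + 1 (b=4); 4→5: 2·5 + 1 = 11; 11−1 = 10
i=1: 10 = 2·5 (b=5); 5→6: 2·6 = 12; 12−1 = 11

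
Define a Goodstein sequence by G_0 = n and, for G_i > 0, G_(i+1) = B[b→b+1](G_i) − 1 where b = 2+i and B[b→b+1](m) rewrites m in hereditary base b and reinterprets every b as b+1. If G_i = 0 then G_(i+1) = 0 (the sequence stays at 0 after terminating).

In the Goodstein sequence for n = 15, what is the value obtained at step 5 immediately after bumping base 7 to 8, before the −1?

(0) 15|_2 = 2^(2 + 1) + 2^2 + 2 + 1 ↦ 3^(3 + 1) + 3^3 + 3 + 1|_3 = 112 ⇒ 111
(1) 111|_3 = 3^(3 + 1) + 3^3 + 3 ↦ 4^(4 + 1) + 4^4 + 4|_4 = 1284 ⇒ 1283
(2) 1283|_4 = 4^(4 + 1) + 4^4 + 3 ↦ 5^(5 + 1) + 5^5 + 3|_5 = 18753 ⇒ 18752
(3) 18752|_5 = 5^(5 + 1) + 5^5 + 2 ↦ 6^(6 + 1) + 6^6 + 2|_6 = 326594 ⇒ 326593
(4) 326593|_6 = 6^(6 + 1) + 6^6 + 1 ↦ 7^(7 + 1) + 7^7 + 1|_7 = 6588345 ⇒ 6588344
(5) 6588344|_7 = 7^(7 + 1) + 7^7 ↦ 8^(8 + 1) + 8^8|_8 = 150994944 ⇒ 150994943

150994944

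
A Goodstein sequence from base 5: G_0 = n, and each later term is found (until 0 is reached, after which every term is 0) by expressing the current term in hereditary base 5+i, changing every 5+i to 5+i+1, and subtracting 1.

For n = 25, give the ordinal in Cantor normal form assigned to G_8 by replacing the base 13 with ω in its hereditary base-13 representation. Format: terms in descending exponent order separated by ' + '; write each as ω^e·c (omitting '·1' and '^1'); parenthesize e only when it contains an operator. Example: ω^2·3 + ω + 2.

(0) 25|_5 = 5^2 ↦ 6^2|_6 = 36 ⇒ 35
(1) 35|_6 = 5·6 + 5 ↦ 5·7 + 5|_7 = 40 ⇒ 39
(2) 39|_7 = 5·7 + 4 ↦ 5·8 + 4|_8 = 44 ⇒ 43
(3) 43|_8 = 5·8 + 3 ↦ 5·9 + 3|_9 = 48 ⇒ 47
(4) 47|_9 = 5·9 + 2 ↦ 5·10 + 2|_10 = 52 ⇒ 51
(5) 51|_10 = 5·10 + 1 ↦ 5·11 + 1|_11 = 56 ⇒ 55
(6) 55|_11 = 5·11 ↦ 5·12|_12 = 60 ⇒ 59
(7) 59|_12 = 4·12 + 11 ↦ 4·13 + 11|_13 = 63 ⇒ 62
(8) 62|_13 = 4·13 + 10 ↦ 4·14 + 10|_14 = 66 ⇒ 65

ω·4 + 10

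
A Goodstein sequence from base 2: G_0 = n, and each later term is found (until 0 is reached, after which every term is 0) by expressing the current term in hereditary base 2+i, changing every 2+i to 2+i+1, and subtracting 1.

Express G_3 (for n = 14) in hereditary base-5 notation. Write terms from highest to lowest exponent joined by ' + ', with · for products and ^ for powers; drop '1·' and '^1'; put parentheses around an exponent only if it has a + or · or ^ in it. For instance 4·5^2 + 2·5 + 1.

14 —HB2→ 2^(2 + 1) + 2^2 + 2 —bump→ 3^(3 + 1) + 3^3 + 3 = 111 —(−1)→ 110
110 —HB3→ 3^(3 + 1) + 3^3 + 2 —bump→ 4^(4 + 1) + 4^4 + 2 = 1282 —(−1)→ 1281
1281 —HB4→ 4^(4 + 1) + 4^4 + 1 —bump→ 5^(5 + 1) + 5^5 + 1 = 18751 —(−1)→ 18750
18750 —HB5→ 5^(5 + 1) + 5^5 —bump→ 6^(6 + 1) + 6^6 = 326592 —(−1)→ 326591

5^(5 + 1) + 5^5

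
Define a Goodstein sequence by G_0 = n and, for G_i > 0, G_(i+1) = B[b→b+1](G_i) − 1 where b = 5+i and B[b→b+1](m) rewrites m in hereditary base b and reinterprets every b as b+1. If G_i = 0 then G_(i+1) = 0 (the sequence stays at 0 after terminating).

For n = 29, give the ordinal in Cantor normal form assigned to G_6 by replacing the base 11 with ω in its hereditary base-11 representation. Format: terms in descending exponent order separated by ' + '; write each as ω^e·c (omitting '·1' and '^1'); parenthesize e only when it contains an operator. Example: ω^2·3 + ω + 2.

ω·9 + 8

G_0 = 29. HB_5(29) = 5^2 + 4. Bump = 40. G_1 = 39.
G_1 = 39. HB_6(39) = 6^2 + 3. Bump = 52. G_2 = 51.
G_2 = 51. HB_7(51) = 7^2 + 2. Bump = 66. G_3 = 65.
G_3 = 65. HB_8(65) = 8^2 + 1. Bump = 82. G_4 = 81.
G_4 = 81. HB_9(81) = 9^2. Bump = 100. G_5 = 99.
G_5 = 99. HB_10(99) = 9·10 + 9. Bump = 108. G_6 = 107.
G_6 = 107. HB_11(107) = 9·11 + 8. Bump = 116. G_7 = 115.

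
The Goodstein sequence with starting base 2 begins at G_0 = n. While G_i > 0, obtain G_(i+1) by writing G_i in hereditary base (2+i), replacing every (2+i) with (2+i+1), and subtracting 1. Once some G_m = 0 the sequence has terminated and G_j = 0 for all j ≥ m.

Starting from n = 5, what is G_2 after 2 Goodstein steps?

255

5 —HB2→ 2^2 + 1 —bump→ 3^3 + 1 = 28 —(−1)→ 27
27 —HB3→ 3^3 —bump→ 4^4 = 256 —(−1)→ 255
255 —HB4→ 3·4^3 + 3·4^2 + 3·4 + 3 —bump→ 3·5^3 + 3·5^2 + 3·5 + 3 = 468 —(−1)→ 467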